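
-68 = -68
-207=-207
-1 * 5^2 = -25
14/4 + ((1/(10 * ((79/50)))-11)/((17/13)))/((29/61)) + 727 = 55531263/77894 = 712.91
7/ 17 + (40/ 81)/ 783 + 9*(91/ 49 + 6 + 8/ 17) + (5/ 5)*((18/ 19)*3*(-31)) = -1827379882/ 143399403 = -12.74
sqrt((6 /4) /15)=sqrt(10) /10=0.32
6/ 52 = 0.12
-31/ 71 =-0.44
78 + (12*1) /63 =1642 /21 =78.19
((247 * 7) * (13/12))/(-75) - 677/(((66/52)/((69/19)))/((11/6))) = -61153963/17100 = -3576.26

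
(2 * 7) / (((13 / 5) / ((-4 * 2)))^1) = -560 / 13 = -43.08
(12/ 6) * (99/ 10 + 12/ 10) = 111/ 5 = 22.20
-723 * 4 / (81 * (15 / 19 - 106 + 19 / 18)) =36632 / 106863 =0.34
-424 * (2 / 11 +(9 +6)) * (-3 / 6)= 35404 / 11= 3218.55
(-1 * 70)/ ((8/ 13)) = -455/ 4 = -113.75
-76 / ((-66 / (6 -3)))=3.45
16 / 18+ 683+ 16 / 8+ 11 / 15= 30898 / 45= 686.62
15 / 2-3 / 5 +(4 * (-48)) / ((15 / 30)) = -3771 / 10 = -377.10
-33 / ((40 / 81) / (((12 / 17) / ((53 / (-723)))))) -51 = 592.48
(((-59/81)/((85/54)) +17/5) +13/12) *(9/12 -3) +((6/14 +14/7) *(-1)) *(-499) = 11450759/9520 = 1202.81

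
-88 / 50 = -44 / 25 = -1.76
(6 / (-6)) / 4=-0.25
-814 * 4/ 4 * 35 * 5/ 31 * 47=-6695150/ 31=-215972.58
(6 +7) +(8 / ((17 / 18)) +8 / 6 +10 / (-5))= 1061 / 51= 20.80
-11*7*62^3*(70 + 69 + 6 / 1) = -2660932120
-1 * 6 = -6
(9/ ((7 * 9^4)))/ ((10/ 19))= 19/ 51030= 0.00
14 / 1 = 14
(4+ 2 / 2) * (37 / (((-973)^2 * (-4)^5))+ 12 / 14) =4154787655 / 969450496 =4.29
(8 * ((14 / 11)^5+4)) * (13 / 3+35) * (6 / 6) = 1115834432 / 483153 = 2309.48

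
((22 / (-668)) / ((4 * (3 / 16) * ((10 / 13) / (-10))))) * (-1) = -286 / 501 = -0.57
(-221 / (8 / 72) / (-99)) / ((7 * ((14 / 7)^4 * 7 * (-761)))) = -221 / 6562864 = -0.00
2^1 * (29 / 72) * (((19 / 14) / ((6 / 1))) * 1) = 551 / 3024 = 0.18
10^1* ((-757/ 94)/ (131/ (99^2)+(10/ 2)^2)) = -37096785/ 11522332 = -3.22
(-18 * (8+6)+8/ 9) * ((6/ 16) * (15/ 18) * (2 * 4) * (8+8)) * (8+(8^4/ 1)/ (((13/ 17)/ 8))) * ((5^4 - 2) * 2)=-20919203648000/ 39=-536389837128.21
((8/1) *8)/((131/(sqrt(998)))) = 64 *sqrt(998)/131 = 15.43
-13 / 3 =-4.33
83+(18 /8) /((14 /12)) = 1189 /14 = 84.93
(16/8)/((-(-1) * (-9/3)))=-2/3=-0.67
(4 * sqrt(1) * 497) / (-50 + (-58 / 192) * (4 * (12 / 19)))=-75544 / 1929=-39.16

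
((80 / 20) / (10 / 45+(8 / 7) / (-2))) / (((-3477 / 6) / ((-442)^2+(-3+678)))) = 49401828 / 12749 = 3874.96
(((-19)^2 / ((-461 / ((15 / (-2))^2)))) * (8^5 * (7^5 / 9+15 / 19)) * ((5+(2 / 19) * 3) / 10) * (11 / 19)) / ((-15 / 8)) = 11630311768064 / 26277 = 442604245.84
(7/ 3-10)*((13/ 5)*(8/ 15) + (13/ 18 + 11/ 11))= -32177/ 1350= -23.83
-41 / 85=-0.48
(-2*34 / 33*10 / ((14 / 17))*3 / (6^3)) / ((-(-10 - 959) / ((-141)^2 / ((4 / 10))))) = -938825 / 52668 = -17.83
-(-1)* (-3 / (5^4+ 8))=-1 / 211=-0.00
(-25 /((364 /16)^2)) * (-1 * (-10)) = -4000 /8281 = -0.48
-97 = -97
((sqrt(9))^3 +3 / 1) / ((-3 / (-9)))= 90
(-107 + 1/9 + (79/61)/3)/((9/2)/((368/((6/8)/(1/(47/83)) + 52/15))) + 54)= -71405763200/36252214173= -1.97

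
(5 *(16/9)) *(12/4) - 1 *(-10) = 110/3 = 36.67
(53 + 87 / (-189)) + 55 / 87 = 97145 / 1827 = 53.17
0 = 0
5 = 5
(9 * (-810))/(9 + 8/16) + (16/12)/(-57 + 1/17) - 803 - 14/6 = -21694171/13794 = -1572.73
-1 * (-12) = 12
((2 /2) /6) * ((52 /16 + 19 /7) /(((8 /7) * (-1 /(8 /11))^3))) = -1336 /3993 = -0.33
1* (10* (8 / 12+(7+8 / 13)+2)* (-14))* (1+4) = -280700 / 39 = -7197.44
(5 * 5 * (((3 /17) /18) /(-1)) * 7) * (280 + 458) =-21525 /17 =-1266.18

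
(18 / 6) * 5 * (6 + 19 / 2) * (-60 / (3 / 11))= -51150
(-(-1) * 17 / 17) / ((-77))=-1 / 77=-0.01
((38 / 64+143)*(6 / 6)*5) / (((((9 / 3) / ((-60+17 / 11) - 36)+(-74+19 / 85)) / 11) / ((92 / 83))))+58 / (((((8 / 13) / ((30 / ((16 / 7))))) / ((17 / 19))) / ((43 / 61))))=661.61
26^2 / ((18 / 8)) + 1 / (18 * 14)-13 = 72437 / 252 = 287.45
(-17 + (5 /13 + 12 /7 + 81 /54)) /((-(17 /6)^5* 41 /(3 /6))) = 4741416 /5297486467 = 0.00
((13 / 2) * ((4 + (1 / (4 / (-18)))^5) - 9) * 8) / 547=-769717 / 4376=-175.90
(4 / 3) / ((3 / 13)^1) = 52 / 9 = 5.78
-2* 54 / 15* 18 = -648 / 5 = -129.60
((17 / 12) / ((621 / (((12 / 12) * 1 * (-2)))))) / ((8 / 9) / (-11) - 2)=187 / 85284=0.00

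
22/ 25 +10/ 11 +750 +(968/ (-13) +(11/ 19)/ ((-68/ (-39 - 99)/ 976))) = 2106278458/ 1154725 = 1824.05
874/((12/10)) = 2185/3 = 728.33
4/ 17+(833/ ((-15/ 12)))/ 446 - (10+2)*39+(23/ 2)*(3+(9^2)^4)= 9383423619528/ 18955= 495036856.74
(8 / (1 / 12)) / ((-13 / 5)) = -480 / 13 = -36.92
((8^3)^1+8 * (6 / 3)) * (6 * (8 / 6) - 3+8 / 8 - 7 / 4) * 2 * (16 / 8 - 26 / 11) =-1632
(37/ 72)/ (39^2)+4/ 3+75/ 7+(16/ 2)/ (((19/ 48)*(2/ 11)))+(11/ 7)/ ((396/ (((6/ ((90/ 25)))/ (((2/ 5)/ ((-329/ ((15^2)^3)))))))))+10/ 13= 34280256228182/ 276509244375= 123.98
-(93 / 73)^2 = -8649 / 5329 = -1.62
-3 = -3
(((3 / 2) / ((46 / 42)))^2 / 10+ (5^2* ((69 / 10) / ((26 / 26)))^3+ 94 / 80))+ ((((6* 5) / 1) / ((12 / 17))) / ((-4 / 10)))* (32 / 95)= 3288002967 / 402040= 8178.30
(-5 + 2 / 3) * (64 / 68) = -208 / 51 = -4.08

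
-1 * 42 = -42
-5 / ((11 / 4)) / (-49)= 20 / 539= 0.04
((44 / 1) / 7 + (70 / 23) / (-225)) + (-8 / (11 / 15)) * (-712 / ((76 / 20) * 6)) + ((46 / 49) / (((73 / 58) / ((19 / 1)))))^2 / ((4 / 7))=276142686831278 / 395390723805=698.40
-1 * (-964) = 964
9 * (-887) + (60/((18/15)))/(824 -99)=-7982.93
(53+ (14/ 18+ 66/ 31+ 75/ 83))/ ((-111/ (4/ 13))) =-5262236/ 33415551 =-0.16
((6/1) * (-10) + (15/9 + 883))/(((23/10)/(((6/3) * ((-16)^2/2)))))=91788.99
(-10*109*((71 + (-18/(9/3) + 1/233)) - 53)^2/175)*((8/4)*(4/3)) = -2393.48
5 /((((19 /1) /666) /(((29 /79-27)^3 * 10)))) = -310156894771200 /9367741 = -33109038.22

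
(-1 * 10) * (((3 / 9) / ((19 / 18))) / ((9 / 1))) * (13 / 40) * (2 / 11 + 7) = -1027 / 1254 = -0.82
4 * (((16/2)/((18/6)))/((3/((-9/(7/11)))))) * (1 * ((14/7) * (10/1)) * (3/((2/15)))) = -158400/7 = -22628.57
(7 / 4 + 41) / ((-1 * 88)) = -171 / 352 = -0.49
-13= -13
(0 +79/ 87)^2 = 6241/ 7569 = 0.82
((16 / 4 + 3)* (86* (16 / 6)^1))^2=23193856 / 9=2577095.11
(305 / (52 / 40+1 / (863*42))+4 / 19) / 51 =525585133 / 114150138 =4.60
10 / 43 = 0.23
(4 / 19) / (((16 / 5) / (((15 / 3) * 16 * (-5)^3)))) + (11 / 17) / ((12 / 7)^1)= -2548537 / 3876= -657.52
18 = 18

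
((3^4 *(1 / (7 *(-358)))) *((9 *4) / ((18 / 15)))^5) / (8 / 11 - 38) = 1082565000 / 51373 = 21072.65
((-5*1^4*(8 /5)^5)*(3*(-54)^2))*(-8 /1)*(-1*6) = -13759414272 /625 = -22015062.84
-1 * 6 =-6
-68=-68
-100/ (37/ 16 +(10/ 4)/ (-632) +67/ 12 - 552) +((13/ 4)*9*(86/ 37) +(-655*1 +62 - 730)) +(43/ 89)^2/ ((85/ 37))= -64491700801274317/ 51398944513610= -1254.73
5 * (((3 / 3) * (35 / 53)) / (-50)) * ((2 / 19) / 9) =-7 / 9063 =-0.00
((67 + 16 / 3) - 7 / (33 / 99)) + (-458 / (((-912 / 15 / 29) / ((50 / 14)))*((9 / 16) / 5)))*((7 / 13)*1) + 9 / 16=134665831 / 35568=3786.15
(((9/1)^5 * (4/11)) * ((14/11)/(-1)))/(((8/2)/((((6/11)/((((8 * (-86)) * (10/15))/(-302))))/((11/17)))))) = -9549463329/2518252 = -3792.10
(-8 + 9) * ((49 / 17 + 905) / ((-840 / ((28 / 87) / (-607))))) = 0.00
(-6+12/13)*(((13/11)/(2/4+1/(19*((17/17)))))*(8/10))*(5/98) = -152/343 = -0.44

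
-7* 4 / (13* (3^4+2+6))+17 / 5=3.38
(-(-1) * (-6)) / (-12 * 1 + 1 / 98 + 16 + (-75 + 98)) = -588 / 2647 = -0.22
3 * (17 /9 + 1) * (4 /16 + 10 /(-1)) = -169 /2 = -84.50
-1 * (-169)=169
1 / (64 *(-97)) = -1 / 6208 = -0.00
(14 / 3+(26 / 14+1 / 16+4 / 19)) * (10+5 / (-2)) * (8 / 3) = 216955 / 1596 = 135.94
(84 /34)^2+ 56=62.10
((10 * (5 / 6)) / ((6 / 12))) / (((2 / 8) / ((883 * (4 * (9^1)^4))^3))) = 829623296570121741427200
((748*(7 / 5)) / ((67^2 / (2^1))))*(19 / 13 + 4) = 743512 / 291785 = 2.55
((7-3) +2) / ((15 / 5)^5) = 2 / 81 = 0.02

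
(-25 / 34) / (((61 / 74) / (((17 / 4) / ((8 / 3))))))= -2775 / 1952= -1.42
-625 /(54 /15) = -3125 /18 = -173.61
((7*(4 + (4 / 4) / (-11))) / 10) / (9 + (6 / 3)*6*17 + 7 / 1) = 301 / 24200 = 0.01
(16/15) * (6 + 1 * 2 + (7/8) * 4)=184/15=12.27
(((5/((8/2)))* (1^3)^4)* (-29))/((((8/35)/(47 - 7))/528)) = -3349500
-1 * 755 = -755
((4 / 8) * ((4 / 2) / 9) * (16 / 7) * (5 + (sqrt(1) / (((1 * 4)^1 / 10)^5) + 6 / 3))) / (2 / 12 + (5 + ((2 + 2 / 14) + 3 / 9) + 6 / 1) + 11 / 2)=3349 / 2412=1.39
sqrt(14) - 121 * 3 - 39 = -402 +sqrt(14) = -398.26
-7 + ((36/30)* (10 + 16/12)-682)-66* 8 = -6017/5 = -1203.40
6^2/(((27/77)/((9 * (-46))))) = -42504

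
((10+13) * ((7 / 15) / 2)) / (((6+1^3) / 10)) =7.67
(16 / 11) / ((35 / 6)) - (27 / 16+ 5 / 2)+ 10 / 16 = -20409 / 6160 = -3.31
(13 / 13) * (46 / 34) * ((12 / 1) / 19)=276 / 323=0.85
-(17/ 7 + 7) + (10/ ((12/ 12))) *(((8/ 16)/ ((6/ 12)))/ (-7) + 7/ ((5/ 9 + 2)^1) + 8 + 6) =25202/ 161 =156.53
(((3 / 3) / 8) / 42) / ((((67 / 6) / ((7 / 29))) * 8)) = 1 / 124352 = 0.00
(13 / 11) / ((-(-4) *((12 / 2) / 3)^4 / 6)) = 39 / 352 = 0.11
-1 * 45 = -45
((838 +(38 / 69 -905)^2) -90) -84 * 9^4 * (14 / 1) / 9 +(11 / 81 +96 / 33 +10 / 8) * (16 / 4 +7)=-6595363409 / 171396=-38480.26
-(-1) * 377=377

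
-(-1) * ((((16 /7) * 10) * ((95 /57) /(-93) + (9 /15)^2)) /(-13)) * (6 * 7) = -152704 /6045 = -25.26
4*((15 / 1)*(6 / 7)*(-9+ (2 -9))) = -5760 / 7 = -822.86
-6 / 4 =-3 / 2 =-1.50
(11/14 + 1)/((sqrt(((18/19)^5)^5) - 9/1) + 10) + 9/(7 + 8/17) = 443289819544617497918886760189790527/122660373256662487139210512671563318 - 96016205825792698460485546137600*sqrt(38)/482914855341190894248860286108517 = 2.39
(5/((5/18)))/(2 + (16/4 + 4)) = 9/5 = 1.80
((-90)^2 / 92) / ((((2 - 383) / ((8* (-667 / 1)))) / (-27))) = -4228200 / 127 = -33292.91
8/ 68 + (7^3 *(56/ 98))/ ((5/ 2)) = 6674/ 85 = 78.52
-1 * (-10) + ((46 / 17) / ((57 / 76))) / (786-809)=502 / 51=9.84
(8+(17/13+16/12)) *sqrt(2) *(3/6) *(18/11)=1245 *sqrt(2)/143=12.31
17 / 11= 1.55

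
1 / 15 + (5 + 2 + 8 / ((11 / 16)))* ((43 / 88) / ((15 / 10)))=14853 / 2420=6.14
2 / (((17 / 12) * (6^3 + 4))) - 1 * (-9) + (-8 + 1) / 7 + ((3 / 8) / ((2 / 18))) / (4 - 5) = 34643 / 7480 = 4.63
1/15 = 0.07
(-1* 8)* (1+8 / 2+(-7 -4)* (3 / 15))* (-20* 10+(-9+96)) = 2531.20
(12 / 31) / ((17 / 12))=144 / 527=0.27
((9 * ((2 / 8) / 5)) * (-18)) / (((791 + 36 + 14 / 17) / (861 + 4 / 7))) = -2768229 / 328370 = -8.43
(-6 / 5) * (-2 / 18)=2 / 15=0.13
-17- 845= -862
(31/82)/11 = 31/902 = 0.03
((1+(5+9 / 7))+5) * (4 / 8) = 43 / 7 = 6.14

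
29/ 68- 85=-5751/ 68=-84.57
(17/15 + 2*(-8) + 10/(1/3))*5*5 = 1135/3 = 378.33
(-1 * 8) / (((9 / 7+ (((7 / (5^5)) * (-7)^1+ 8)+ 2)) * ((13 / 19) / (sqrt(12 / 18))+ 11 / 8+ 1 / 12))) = -13266750000 / 18256249297+ 239400000 * sqrt(6) / 1404326869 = -0.31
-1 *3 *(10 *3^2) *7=-1890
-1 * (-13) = 13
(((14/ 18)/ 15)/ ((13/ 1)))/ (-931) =-1/ 233415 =-0.00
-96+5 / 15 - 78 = -521 / 3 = -173.67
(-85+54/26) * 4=-4312/13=-331.69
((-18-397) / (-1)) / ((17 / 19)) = 7885 / 17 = 463.82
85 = 85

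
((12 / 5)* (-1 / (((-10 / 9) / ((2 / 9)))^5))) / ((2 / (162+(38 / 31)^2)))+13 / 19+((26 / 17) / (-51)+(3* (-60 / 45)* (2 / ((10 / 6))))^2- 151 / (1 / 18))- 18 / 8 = -2667935952429773 / 989409562500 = -2696.49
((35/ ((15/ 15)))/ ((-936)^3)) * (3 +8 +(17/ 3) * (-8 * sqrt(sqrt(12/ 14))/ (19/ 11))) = -385/ 820025856 +935 * 6^(1/ 4) * 7^(3/ 4)/ 5842684224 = 0.00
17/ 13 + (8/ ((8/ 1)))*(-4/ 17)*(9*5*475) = -1111211/ 221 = -5028.10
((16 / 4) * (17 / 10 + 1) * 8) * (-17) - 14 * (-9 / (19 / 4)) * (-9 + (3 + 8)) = -134496 / 95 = -1415.75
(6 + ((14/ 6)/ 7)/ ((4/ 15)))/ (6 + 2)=29/ 32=0.91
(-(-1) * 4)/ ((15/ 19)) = 76/ 15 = 5.07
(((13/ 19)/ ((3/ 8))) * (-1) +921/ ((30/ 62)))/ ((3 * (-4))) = -541949/ 3420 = -158.46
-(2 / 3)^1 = -0.67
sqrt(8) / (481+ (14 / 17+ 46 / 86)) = 731 * sqrt(2) / 176302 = 0.01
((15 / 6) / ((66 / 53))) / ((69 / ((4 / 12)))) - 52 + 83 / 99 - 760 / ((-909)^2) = -42773817145 / 836196372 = -51.15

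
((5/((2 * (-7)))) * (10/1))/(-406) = 25/2842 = 0.01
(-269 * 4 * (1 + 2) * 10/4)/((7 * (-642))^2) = -1345/3366006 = -0.00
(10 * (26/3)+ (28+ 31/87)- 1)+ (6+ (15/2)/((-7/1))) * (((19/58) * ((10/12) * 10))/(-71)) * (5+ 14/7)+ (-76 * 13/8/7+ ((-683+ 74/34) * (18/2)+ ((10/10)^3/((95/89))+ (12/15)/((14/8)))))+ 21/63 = -6030.63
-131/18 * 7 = -917/18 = -50.94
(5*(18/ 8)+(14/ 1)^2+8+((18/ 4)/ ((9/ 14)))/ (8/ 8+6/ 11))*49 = 732305/ 68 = 10769.19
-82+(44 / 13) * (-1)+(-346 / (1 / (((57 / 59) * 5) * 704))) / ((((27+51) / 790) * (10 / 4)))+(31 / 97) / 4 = -4766963.84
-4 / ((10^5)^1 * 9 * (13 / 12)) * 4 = -2 / 121875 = -0.00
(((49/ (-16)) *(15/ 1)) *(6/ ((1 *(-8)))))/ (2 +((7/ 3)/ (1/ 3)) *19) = 49/ 192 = 0.26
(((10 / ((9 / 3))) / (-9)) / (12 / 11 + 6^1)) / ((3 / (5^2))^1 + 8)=-1375 / 213759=-0.01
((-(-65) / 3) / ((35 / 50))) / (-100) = -13 / 42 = -0.31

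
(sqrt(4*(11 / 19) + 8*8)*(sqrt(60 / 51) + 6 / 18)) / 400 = sqrt(665)*(17 + 6*sqrt(85)) / 64600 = 0.03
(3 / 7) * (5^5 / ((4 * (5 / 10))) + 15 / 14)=32835 / 49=670.10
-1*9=-9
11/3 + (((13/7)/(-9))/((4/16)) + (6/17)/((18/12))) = 3295/1071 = 3.08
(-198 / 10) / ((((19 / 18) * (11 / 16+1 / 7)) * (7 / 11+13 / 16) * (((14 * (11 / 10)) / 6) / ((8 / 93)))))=-811008 / 1552015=-0.52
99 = 99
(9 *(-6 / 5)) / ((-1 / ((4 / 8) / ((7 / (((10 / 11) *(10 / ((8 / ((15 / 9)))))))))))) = 225 / 154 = 1.46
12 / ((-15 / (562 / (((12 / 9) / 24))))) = -40464 / 5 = -8092.80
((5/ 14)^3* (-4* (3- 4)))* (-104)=-6500/ 343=-18.95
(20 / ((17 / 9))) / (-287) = -180 / 4879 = -0.04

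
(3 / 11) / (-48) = -1 / 176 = -0.01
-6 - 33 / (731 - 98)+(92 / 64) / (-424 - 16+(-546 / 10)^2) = -1297903203 / 214473904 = -6.05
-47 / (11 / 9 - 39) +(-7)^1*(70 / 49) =-2977 / 340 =-8.76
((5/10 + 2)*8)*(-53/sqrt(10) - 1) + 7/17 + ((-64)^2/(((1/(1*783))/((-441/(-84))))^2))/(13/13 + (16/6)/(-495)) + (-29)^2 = 249620023097444/3587 - 106*sqrt(10) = 69590192889.62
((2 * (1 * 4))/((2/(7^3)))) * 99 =135828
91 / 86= 1.06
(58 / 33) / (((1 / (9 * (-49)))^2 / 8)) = 30079728 / 11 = 2734520.73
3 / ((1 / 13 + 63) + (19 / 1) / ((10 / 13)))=0.03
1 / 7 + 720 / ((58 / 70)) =176429 / 203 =869.11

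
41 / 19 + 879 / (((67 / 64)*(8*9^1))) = 52777 / 3819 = 13.82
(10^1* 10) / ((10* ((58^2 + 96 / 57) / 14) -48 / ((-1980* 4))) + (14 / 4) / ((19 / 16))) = 2194500 / 52821913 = 0.04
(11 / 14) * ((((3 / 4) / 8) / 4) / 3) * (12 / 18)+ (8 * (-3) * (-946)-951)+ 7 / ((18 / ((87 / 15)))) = 21755.26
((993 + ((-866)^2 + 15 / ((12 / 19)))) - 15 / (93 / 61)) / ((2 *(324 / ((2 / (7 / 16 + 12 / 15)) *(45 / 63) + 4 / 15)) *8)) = 114629982631 / 556839360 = 205.86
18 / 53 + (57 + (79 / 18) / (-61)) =3332635 / 58194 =57.27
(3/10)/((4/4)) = 3/10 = 0.30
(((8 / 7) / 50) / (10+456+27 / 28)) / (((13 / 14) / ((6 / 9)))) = 448 / 12748125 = 0.00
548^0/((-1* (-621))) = 1/621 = 0.00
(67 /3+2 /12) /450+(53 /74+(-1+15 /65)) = -0.00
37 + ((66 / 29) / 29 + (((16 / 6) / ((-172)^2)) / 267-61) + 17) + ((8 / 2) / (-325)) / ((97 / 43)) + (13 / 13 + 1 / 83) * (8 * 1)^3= 511.24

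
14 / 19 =0.74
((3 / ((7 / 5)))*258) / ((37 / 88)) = 340560 / 259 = 1314.90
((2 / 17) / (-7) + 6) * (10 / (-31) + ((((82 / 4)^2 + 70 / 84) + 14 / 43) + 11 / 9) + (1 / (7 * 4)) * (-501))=24181247312 / 9993501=2419.70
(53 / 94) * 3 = 159 / 94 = 1.69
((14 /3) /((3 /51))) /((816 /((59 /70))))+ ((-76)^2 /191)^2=914.59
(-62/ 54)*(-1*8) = 248/ 27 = 9.19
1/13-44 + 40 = -51/13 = -3.92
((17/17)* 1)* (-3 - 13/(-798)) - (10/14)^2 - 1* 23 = -147995/5586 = -26.49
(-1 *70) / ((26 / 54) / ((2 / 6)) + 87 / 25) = -7875 / 554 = -14.21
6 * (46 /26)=138 /13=10.62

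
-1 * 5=-5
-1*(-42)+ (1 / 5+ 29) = 356 / 5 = 71.20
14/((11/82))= 1148/11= 104.36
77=77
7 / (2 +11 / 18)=126 / 47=2.68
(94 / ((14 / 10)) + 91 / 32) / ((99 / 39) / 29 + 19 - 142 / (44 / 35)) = -65012519 / 87195696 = -0.75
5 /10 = 1 /2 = 0.50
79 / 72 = 1.10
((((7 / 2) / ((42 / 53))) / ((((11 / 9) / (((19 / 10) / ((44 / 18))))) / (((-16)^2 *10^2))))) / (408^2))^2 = 228161025 / 1222830961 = 0.19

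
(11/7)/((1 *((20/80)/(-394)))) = -17336/7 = -2476.57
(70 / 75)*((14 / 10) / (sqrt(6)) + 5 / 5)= 49*sqrt(6) / 225 + 14 / 15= 1.47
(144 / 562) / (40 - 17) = 72 / 6463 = 0.01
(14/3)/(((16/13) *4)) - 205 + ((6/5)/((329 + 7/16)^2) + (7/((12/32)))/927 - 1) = -281634598436767/1373613323040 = -205.03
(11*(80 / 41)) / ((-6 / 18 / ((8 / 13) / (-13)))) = 21120 / 6929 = 3.05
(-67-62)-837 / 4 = -1353 / 4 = -338.25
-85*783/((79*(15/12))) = -53244/79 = -673.97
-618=-618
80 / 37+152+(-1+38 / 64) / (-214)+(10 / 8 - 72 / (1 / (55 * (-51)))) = 51211195153 / 253376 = 202115.41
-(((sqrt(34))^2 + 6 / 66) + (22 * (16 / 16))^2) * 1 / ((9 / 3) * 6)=-5699 / 198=-28.78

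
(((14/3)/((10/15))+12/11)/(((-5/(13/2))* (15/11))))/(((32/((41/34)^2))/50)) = -1944917/110976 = -17.53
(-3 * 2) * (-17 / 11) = 102 / 11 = 9.27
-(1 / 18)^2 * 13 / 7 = -13 / 2268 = -0.01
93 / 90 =31 / 30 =1.03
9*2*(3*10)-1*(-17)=557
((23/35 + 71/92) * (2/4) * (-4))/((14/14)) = -4601/1610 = -2.86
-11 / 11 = -1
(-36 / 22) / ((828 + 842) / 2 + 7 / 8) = -16 / 8173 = -0.00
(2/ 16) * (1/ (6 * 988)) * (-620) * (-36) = 465/ 988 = 0.47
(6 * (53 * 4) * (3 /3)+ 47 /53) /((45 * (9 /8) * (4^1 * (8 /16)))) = 12.57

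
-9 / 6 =-3 / 2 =-1.50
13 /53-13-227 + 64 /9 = -110971 /477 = -232.64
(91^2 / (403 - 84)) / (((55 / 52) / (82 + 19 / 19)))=2037.09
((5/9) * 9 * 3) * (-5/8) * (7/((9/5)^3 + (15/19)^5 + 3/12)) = -162493996875/15819009118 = -10.27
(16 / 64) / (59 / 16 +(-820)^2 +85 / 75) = 60 / 161377157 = 0.00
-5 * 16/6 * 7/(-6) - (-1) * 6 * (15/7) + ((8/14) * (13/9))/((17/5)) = 3410/119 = 28.66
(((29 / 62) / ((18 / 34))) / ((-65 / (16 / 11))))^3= -61349456384 / 7938358998409125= -0.00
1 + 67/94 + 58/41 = 3.13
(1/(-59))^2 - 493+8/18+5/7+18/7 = -107298281/219303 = -489.27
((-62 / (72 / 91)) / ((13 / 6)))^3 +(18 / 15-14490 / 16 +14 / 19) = -123660427 / 2565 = -48210.69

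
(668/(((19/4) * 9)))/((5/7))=18704/855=21.88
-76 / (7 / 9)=-684 / 7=-97.71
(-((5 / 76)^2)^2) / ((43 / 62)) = -0.00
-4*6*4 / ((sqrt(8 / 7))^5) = -147*sqrt(14) / 8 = -68.75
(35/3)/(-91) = -0.13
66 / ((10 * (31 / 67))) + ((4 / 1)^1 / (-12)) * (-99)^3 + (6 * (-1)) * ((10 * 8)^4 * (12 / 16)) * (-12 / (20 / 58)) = 6414659447.26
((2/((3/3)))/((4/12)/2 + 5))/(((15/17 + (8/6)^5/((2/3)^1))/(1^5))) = 16524/307489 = 0.05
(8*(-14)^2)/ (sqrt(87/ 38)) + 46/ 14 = 23/ 7 + 1568*sqrt(3306)/ 87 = 1039.57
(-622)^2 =386884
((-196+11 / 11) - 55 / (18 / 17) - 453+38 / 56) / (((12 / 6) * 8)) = -176215 / 4032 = -43.70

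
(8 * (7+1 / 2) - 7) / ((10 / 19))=1007 / 10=100.70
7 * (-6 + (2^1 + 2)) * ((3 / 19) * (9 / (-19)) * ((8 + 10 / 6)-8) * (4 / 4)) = 630 / 361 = 1.75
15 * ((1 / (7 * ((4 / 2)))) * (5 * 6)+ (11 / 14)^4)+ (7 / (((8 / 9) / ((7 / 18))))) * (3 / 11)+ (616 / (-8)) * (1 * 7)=-26427119 / 52822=-500.31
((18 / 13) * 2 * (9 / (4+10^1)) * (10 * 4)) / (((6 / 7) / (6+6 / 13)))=90720 / 169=536.80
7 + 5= 12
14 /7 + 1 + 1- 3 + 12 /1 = 13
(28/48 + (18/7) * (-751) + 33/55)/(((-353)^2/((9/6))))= -810583/34890520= -0.02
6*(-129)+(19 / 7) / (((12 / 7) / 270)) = -693 / 2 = -346.50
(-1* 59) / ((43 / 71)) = -4189 / 43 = -97.42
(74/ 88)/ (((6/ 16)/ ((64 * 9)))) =14208/ 11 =1291.64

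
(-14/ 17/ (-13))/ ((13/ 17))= 14/ 169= 0.08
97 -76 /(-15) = 1531 /15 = 102.07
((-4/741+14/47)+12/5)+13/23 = 13047397/4005105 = 3.26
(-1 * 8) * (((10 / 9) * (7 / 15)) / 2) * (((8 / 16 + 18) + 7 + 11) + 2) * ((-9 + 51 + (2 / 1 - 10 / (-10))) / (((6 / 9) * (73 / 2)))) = -10780 / 73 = -147.67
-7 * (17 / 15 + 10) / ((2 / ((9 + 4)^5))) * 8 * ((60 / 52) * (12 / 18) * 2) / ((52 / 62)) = -636936664 / 3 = -212312221.33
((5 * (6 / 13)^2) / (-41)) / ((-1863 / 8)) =160 / 1434303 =0.00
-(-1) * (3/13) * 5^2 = 5.77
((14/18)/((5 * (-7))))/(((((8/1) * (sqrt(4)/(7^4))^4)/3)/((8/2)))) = -33232930569601/480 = -69235272020.00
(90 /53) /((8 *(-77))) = -45 /16324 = -0.00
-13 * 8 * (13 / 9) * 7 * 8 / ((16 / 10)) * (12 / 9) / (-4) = 1752.59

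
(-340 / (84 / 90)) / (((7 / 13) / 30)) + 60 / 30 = -20293.92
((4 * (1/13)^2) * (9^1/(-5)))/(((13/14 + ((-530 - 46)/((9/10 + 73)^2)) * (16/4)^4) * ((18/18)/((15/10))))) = 412867476/168441308815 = 0.00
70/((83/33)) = 2310/83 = 27.83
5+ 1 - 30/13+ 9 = 165/13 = 12.69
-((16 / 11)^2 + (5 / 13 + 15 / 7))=-4.64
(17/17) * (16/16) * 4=4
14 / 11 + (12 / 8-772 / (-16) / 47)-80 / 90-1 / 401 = 21703157 / 7463412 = 2.91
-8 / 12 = -0.67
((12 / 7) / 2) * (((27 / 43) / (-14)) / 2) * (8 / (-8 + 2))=54 / 2107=0.03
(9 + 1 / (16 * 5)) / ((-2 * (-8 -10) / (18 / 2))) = 2.25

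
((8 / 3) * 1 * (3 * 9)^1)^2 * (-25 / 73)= -129600 / 73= -1775.34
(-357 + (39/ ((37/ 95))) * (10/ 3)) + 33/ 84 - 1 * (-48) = 26083/ 1036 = 25.18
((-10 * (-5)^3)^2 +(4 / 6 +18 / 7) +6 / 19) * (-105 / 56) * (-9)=14027375655 / 532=26367247.47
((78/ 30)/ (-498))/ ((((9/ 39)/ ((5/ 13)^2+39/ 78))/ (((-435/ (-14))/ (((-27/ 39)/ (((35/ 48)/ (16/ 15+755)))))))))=688025/ 1084381056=0.00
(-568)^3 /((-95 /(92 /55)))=16859039744 /5225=3226610.48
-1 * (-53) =53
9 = 9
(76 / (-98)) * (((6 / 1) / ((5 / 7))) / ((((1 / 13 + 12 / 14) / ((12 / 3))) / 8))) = -94848 / 425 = -223.17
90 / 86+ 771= 33198 / 43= 772.05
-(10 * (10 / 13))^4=-100000000 / 28561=-3501.28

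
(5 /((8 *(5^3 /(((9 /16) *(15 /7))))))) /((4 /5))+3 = 10779 /3584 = 3.01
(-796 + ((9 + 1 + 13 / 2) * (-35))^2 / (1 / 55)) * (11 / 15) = 807050101 / 60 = 13450835.02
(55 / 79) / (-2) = -55 / 158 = -0.35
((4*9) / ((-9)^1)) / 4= -1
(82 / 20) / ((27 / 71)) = 2911 / 270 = 10.78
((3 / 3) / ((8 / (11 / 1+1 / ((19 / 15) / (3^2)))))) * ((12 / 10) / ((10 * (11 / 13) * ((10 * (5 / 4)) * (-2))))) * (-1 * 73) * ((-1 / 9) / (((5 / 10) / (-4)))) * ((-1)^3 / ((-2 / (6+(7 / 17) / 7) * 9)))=16812484 / 59956875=0.28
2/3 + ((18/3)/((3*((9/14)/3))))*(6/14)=14/3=4.67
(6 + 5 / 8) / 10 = 53 / 80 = 0.66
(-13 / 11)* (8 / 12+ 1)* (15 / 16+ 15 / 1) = -5525 / 176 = -31.39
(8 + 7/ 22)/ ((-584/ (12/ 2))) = -549/ 6424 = -0.09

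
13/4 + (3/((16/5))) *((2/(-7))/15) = 181/56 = 3.23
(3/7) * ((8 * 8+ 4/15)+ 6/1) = 1054/35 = 30.11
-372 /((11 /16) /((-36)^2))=-7713792 /11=-701253.82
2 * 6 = 12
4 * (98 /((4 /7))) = 686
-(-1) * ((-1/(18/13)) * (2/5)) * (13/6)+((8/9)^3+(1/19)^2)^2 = -89174445857/692579225610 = -0.13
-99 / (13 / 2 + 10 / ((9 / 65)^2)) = -16038 / 85553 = -0.19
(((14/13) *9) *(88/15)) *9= 511.75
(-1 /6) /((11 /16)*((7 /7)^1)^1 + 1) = -0.10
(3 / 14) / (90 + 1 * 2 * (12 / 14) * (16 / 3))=3 / 1388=0.00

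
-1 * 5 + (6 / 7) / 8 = -137 / 28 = -4.89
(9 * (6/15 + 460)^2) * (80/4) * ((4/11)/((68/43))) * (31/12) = 21191516796/935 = 22664723.85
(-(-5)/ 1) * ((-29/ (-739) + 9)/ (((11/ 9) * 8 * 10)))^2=11295045/ 264322564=0.04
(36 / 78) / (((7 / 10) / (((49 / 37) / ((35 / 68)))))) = 816 / 481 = 1.70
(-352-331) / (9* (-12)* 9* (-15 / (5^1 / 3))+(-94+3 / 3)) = -683 / 8655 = -0.08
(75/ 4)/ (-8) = -75/ 32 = -2.34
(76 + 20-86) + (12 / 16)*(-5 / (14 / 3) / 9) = 555 / 56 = 9.91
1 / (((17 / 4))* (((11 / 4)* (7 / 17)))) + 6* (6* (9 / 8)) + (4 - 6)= 5961 / 154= 38.71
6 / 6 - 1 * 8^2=-63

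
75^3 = 421875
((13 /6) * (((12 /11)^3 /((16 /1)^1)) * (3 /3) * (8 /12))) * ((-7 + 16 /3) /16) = -65 /5324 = -0.01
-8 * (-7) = 56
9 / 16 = 0.56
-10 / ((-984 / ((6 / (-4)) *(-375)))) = 1875 / 328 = 5.72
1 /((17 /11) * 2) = 11 /34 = 0.32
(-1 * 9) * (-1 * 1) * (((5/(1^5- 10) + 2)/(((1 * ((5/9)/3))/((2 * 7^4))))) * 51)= 85960602/5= 17192120.40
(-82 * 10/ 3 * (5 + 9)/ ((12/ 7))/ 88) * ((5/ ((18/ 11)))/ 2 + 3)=-1637335/ 14256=-114.85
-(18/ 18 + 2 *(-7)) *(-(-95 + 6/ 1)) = 1157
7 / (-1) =-7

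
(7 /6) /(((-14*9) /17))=-17 /108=-0.16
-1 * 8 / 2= -4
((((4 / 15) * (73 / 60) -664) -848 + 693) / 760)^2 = 1.16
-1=-1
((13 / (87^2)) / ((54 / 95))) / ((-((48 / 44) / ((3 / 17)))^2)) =-0.00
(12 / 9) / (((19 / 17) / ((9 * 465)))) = 94860 / 19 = 4992.63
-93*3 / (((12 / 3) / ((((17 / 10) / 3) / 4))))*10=-1581 / 16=-98.81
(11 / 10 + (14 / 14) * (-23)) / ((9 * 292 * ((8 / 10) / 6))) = -1 / 16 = -0.06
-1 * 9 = -9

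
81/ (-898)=-81/ 898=-0.09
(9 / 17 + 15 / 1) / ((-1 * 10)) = -1.55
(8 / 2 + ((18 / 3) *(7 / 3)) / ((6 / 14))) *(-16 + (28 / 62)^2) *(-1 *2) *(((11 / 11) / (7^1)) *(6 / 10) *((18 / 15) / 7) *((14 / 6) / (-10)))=-3.97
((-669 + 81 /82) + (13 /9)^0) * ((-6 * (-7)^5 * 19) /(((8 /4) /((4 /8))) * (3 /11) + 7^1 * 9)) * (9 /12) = -115275061671 /7708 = -14955249.31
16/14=8/7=1.14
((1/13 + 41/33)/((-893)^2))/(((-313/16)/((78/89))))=-18112/244359904723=-0.00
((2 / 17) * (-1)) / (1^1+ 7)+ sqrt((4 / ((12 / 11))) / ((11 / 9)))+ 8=9.72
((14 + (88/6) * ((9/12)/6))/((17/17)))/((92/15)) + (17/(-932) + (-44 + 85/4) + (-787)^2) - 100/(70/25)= 185858338261/300104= 619313.10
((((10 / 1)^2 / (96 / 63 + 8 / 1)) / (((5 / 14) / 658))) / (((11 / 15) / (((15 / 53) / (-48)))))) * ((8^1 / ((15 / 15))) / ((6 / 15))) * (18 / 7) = -4663575 / 583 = -7999.27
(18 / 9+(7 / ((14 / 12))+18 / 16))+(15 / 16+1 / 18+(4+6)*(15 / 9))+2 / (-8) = 3821 / 144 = 26.53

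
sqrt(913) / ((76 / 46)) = 23 * sqrt(913) / 38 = 18.29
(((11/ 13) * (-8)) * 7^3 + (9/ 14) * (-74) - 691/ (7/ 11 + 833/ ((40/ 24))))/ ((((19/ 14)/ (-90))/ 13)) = 38173504905/ 18677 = 2043877.76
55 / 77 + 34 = 243 / 7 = 34.71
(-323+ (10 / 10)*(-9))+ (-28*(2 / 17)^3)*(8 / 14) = -1631244 / 4913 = -332.03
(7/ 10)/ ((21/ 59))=59/ 30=1.97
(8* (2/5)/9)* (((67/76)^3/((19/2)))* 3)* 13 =3909919/3909630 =1.00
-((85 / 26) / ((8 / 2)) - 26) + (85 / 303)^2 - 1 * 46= -198015085 / 9548136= -20.74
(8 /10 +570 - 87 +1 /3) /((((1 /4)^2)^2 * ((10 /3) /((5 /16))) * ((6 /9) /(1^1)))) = 87144 /5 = 17428.80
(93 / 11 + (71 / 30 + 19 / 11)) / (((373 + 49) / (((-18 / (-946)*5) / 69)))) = 4141 / 101000636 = 0.00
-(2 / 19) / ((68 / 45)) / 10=-9 / 1292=-0.01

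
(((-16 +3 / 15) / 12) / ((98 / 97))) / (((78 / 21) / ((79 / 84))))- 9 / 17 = -26802449 / 31187520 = -0.86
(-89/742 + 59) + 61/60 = 1333301/22260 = 59.90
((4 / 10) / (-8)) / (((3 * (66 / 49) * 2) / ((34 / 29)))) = -833 / 114840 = -0.01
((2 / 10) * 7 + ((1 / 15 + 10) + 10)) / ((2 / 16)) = 2576 / 15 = 171.73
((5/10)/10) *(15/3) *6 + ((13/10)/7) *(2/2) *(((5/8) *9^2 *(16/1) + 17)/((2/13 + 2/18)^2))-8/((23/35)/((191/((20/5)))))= 1243920506/773605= 1607.95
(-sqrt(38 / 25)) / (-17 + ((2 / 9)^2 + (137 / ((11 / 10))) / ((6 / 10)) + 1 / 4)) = -3564 * sqrt(38) / 3401395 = -0.01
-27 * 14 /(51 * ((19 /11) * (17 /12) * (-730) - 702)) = 0.00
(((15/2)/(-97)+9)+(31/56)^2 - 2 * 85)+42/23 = -1112043881/6996416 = -158.94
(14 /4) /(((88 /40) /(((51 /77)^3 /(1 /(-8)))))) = -2653020 /717409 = -3.70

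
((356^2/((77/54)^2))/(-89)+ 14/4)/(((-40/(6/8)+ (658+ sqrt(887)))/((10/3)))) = -74947813550/19462612477+ 123948975*sqrt(887)/19462612477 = -3.66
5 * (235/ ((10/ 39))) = 9165/ 2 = 4582.50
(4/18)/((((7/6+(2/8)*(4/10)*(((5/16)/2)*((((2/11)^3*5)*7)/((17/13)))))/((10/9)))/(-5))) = -18101600/17142867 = -1.06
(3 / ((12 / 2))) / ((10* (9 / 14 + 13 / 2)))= 7 / 1000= 0.01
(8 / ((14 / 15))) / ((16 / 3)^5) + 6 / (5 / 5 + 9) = 5523249 / 9175040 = 0.60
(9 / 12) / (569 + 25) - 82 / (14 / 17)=-552017 / 5544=-99.57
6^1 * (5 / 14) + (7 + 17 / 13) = 951 / 91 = 10.45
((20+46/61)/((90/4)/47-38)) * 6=-714024/215147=-3.32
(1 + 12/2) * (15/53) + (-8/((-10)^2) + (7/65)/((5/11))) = 36828/17225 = 2.14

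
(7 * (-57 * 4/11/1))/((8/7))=-2793/22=-126.95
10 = 10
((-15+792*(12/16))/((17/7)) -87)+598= 12740/17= 749.41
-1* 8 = -8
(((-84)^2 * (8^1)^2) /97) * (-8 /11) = -3612672 /1067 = -3385.82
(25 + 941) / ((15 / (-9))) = -2898 / 5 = -579.60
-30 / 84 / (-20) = 0.02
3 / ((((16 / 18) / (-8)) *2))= -27 / 2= -13.50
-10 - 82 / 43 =-512 / 43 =-11.91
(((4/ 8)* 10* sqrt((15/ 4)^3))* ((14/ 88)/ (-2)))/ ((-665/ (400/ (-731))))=-0.00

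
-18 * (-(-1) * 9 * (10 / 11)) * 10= -16200 / 11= -1472.73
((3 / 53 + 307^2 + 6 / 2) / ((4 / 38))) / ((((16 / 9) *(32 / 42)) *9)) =1993148241 / 27136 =73450.33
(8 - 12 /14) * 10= 500 /7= 71.43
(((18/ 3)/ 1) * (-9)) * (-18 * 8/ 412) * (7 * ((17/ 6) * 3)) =1122.99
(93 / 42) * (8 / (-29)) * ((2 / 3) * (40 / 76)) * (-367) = 910160 / 11571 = 78.66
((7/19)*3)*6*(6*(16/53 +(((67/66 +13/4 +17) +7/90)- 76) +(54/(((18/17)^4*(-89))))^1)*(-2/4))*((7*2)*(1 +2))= 1355195269337/29575590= 45821.41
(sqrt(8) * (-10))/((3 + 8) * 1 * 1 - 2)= -20 * sqrt(2)/9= -3.14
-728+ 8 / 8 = -727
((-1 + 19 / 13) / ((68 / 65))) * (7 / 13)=105 / 442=0.24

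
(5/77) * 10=50/77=0.65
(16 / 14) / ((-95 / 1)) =-8 / 665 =-0.01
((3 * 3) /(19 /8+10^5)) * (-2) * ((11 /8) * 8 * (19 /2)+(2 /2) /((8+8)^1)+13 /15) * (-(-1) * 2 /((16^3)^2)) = -25303 /11185076305920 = -0.00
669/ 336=223/ 112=1.99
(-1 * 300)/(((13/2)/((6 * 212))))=-763200/13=-58707.69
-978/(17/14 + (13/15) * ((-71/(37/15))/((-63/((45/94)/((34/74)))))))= -1823318/3033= -601.16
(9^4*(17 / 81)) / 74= 1377 / 74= 18.61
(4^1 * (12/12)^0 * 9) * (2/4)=18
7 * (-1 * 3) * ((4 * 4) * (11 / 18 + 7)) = -7672 / 3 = -2557.33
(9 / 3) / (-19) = -3 / 19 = -0.16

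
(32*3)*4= 384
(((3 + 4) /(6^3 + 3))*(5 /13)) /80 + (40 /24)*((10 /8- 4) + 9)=158169 /15184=10.42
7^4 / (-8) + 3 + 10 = -2297 / 8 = -287.12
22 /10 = 2.20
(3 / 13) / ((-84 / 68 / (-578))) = 9826 / 91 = 107.98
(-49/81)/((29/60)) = -1.25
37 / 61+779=47556 / 61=779.61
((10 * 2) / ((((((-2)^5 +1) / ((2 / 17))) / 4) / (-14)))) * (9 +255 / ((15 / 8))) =324800 / 527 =616.32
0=0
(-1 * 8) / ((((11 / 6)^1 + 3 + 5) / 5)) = -240 / 59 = -4.07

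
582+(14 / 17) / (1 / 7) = 9992 / 17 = 587.76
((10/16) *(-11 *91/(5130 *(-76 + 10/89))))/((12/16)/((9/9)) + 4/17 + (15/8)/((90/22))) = 137683/123682932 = 0.00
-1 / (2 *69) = -1 / 138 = -0.01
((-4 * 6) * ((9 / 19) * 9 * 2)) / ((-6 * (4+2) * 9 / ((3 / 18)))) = 2 / 19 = 0.11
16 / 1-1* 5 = 11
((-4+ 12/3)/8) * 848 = 0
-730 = -730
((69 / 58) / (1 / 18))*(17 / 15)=3519 / 145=24.27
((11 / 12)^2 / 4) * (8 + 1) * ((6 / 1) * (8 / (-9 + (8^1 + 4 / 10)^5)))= 378125 / 174217476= 0.00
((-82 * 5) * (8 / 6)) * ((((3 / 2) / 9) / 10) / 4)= -41 / 18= -2.28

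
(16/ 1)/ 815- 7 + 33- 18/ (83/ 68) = 762538/ 67645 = 11.27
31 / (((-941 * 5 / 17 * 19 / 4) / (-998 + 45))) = 2008924 / 89395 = 22.47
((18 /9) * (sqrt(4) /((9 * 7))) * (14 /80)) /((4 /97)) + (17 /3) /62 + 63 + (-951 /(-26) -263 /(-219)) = 1071143563 /10590840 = 101.14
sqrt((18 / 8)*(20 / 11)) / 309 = sqrt(55) / 1133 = 0.01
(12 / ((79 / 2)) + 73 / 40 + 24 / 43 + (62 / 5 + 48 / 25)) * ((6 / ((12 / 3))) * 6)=153.06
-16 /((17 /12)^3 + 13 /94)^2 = -105536618496 /58633232449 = -1.80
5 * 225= 1125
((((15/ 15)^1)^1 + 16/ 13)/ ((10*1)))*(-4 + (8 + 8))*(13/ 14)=87/ 35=2.49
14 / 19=0.74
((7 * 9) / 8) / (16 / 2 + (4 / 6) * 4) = 189 / 256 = 0.74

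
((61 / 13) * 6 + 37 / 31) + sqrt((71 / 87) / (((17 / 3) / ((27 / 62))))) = 3 * sqrt(6510558) / 30566 + 11827 / 403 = 29.60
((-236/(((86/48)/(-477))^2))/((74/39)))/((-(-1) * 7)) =-603122951808/478891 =-1259415.93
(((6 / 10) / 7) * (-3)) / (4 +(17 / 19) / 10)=-114 / 1813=-0.06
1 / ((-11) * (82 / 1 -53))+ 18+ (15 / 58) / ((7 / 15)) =82849 / 4466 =18.55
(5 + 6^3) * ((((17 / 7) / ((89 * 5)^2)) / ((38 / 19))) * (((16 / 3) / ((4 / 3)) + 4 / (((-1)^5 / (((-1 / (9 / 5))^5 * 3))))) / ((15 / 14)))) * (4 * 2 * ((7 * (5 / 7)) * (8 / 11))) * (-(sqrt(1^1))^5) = -21936551936 / 128624960475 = -0.17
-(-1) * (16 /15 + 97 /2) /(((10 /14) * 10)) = 10409 /1500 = 6.94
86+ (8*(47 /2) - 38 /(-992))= 135923 /496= 274.04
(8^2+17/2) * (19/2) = 2755/4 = 688.75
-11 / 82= -0.13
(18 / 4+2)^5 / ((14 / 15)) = 5569395 / 448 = 12431.69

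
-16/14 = -1.14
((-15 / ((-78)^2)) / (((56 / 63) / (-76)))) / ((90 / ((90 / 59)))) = 285 / 79768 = 0.00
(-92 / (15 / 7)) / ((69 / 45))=-28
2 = 2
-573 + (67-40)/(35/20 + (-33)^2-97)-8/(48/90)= -779064/1325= -587.97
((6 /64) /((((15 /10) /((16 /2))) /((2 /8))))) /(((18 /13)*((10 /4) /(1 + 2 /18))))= 13 /324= 0.04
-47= -47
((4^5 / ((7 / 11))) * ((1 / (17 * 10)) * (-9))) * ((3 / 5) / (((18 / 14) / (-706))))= 11928576 / 425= 28067.24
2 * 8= 16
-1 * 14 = -14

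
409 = 409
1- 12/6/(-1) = 3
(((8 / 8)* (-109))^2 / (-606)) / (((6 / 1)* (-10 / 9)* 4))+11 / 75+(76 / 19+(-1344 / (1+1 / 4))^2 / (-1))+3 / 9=-93408825843 / 80800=-1156049.82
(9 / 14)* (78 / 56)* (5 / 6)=585 / 784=0.75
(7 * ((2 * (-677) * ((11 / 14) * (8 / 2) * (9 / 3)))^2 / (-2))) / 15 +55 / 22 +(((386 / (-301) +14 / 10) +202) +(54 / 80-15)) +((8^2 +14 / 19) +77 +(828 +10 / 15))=-26097204690397 / 686280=-38027051.19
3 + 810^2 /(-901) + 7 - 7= -653397 /901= -725.19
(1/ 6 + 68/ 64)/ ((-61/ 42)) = -413/ 488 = -0.85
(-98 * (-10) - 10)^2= 940900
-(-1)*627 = 627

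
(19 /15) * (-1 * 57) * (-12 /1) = 4332 /5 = 866.40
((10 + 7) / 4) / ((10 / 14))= 119 / 20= 5.95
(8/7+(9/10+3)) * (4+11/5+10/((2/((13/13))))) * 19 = 26828/25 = 1073.12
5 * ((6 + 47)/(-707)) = -265/707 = -0.37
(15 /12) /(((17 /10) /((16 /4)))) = 50 /17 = 2.94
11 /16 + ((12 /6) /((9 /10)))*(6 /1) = 673 /48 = 14.02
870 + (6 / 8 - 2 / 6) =10445 / 12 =870.42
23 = 23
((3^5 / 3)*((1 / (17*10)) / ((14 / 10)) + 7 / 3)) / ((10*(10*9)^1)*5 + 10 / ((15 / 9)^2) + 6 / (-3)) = 225315 / 5356904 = 0.04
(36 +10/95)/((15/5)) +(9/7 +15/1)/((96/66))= 74155/3192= 23.23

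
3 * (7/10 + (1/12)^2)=509/240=2.12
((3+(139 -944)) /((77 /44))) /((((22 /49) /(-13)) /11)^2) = -46489534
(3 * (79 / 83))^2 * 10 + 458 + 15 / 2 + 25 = 7881489 / 13778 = 572.03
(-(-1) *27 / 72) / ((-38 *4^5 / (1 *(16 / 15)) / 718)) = -359 / 48640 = -0.01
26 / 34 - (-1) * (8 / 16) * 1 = 43 / 34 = 1.26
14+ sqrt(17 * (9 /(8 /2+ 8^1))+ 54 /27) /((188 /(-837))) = 14 - 837 * sqrt(59) /376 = -3.10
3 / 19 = 0.16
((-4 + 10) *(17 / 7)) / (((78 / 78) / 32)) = 466.29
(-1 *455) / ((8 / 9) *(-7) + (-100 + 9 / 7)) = 28665 / 6611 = 4.34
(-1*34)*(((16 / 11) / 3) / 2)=-8.24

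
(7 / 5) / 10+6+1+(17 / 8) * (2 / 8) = 6137 / 800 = 7.67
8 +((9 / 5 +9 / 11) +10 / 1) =20.62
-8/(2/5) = -20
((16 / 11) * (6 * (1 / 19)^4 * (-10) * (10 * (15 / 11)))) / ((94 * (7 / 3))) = -216000 / 5187948689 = -0.00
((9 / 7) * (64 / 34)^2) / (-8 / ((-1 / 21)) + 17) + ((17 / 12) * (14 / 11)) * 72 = 534537516 / 4116805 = 129.84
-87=-87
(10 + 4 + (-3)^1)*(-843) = -9273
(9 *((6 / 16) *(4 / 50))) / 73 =0.00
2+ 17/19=55/19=2.89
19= 19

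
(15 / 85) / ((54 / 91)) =91 / 306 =0.30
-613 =-613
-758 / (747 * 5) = -758 / 3735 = -0.20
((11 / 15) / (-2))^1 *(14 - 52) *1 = 209 / 15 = 13.93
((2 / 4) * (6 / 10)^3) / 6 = 9 / 500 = 0.02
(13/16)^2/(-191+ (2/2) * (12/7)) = -0.00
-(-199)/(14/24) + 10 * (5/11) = 26618/77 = 345.69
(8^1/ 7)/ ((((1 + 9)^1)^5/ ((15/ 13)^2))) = 9/ 591500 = 0.00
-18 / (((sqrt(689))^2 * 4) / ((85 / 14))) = -765 / 19292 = -0.04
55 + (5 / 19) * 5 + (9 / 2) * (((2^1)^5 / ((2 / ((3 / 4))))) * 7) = 8252 / 19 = 434.32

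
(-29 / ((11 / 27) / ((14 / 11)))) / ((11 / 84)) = -920808 / 1331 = -691.82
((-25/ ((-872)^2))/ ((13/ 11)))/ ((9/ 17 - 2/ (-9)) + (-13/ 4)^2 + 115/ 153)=-42075/ 18248313044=-0.00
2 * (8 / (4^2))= 1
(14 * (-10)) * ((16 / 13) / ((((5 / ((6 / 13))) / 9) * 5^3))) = -24192 / 21125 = -1.15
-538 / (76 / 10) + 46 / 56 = -37223 / 532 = -69.97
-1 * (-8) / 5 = 8 / 5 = 1.60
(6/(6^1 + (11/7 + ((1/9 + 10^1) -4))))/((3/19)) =1197/431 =2.78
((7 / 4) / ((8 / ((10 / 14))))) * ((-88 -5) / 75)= -31 / 160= -0.19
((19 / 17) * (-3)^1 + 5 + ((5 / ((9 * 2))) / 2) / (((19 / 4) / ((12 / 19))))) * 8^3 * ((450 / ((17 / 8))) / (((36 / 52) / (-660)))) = -17960763392000 / 104329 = -172155042.15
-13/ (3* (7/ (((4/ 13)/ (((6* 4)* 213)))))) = -1/ 26838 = -0.00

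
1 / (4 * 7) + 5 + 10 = 421 / 28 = 15.04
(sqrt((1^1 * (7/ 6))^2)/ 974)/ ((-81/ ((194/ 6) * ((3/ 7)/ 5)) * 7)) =-97/ 16567740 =-0.00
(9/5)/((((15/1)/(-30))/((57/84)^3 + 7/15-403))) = 397329873/274400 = 1448.00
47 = 47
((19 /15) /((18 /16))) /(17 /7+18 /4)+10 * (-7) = -914522 /13095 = -69.84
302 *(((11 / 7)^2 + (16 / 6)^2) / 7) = 1275950 / 3087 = 413.33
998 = 998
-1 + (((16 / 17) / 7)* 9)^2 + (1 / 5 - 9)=-590209 / 70805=-8.34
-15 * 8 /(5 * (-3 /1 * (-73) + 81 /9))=-2 /19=-0.11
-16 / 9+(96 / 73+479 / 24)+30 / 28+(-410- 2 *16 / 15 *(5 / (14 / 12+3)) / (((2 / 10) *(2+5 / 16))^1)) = -2688358153 / 6806520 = -394.97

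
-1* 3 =-3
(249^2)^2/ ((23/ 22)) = 84570728022/ 23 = 3676988174.87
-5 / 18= -0.28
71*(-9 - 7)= -1136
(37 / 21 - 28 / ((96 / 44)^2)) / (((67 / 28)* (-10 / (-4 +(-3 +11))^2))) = 8306 / 3015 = 2.75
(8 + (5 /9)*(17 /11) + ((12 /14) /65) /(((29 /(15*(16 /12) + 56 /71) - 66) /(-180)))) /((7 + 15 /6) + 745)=15283437766 /1296338460417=0.01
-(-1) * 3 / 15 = 1 / 5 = 0.20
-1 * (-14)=14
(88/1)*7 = 616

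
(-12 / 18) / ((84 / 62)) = -31 / 63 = -0.49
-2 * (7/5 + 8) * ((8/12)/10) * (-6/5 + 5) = -1786/375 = -4.76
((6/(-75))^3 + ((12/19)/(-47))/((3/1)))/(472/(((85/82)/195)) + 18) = -591974/10532948953125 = -0.00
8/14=4/7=0.57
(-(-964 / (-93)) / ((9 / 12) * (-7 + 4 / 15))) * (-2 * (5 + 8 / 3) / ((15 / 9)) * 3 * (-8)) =1419008 / 3131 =453.21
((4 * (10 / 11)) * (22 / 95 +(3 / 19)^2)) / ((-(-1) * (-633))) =-3704 / 2513643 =-0.00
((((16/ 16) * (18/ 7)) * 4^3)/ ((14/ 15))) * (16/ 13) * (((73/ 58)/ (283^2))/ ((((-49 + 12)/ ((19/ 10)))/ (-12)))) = 115043328/ 54740911589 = 0.00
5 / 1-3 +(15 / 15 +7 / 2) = 13 / 2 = 6.50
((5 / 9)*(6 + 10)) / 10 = 8 / 9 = 0.89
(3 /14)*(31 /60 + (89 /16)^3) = 10606279 /286720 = 36.99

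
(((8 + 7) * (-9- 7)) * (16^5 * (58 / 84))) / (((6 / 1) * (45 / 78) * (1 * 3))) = -3162505216 / 189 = -16732831.83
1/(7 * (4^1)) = 1/28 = 0.04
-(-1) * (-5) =-5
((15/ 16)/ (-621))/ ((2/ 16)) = -5/ 414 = -0.01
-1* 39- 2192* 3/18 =-1213/3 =-404.33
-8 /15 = -0.53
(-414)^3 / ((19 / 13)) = -922453272 / 19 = -48550172.21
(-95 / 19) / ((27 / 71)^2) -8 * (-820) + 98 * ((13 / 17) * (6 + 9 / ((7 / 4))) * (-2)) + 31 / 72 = 481417303 / 99144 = 4855.74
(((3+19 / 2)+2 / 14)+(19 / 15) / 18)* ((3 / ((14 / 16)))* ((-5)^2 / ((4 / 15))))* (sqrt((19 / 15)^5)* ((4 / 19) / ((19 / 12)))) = 384448* sqrt(285) / 6615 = 981.14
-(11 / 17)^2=-121 / 289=-0.42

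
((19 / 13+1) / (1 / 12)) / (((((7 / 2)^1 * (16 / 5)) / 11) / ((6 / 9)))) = 1760 / 91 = 19.34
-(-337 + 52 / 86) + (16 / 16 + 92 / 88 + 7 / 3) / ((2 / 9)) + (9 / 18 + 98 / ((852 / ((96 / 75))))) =3594191603 / 10074900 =356.75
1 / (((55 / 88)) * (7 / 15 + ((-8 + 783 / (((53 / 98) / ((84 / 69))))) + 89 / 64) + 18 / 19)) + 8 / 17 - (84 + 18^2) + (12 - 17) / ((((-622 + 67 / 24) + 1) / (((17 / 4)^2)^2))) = -127694004012751652863 / 315379654498934624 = -404.89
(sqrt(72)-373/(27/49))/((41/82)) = -36554/27+12 * sqrt(2) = -1336.88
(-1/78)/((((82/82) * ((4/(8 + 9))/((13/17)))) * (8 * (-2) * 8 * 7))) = 1/21504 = 0.00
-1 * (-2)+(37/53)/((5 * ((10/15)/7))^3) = 448657/53000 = 8.47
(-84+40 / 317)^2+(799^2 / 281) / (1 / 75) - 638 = 4992050399797 / 28237409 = 176788.54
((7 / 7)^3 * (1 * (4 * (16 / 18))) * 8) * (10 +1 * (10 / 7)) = 20480 / 63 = 325.08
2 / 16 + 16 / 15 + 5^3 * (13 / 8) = 12259 / 60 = 204.32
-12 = -12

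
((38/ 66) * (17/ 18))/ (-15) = -323/ 8910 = -0.04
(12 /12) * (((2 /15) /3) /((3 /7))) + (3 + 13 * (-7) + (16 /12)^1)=-11686 /135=-86.56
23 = 23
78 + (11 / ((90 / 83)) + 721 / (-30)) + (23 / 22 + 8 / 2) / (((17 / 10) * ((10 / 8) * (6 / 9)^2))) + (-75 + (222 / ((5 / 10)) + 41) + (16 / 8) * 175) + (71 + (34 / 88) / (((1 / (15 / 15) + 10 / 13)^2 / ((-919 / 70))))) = 224066415649 / 249285960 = 898.83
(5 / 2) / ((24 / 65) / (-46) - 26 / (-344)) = 642850 / 17371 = 37.01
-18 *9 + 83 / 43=-160.07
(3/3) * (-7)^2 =49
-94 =-94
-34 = -34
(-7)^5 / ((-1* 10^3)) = 16807 / 1000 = 16.81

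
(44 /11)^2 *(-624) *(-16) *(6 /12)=79872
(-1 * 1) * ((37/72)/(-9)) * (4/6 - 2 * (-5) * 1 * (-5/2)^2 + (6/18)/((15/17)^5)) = 3.64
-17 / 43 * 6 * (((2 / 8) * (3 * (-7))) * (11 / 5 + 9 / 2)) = 71757 / 860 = 83.44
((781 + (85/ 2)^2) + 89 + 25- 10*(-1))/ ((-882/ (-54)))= 32535/ 196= 165.99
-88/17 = -5.18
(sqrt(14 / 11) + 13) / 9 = sqrt(154) / 99 + 13 / 9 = 1.57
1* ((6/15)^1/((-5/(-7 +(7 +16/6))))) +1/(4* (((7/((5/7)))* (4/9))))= -9169/58800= -0.16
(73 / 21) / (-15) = -73 / 315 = -0.23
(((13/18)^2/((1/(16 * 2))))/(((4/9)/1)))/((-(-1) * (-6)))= -169/27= -6.26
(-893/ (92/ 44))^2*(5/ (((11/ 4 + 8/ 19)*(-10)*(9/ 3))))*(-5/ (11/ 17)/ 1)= 28333362970/ 382467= 74080.54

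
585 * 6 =3510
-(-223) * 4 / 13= 892 / 13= 68.62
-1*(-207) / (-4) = -51.75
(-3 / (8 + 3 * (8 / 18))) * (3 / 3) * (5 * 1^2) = -45 / 28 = -1.61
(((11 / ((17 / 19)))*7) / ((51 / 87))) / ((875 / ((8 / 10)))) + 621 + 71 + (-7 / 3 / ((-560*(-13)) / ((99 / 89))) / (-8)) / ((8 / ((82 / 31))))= 2295795534085701 / 3316980160000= 692.13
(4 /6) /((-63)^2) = 2 /11907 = 0.00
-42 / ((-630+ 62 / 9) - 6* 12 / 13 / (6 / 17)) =2457 / 37370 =0.07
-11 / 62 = -0.18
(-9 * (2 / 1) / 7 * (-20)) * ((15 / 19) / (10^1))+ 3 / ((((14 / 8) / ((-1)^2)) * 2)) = 654 / 133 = 4.92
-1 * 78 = -78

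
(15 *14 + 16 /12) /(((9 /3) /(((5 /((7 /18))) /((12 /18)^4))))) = 128385 /28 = 4585.18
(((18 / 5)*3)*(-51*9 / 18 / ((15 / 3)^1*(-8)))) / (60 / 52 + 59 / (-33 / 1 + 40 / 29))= -16415217 / 1697600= -9.67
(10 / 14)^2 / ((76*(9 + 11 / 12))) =75 / 110789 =0.00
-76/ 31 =-2.45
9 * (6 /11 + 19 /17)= 2799 /187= 14.97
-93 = -93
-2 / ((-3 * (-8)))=-1 / 12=-0.08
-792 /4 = -198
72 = 72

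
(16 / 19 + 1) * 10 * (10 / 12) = 875 / 57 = 15.35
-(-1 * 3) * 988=2964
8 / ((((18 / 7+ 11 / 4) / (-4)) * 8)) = -112 / 149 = -0.75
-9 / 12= -3 / 4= -0.75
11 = 11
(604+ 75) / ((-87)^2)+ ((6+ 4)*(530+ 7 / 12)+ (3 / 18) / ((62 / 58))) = 1245013060 / 234639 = 5306.08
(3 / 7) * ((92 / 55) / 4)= 69 / 385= 0.18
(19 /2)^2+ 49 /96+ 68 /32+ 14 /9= 27199 /288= 94.44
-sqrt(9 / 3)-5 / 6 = -sqrt(3)-5 / 6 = -2.57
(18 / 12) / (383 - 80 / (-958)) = 0.00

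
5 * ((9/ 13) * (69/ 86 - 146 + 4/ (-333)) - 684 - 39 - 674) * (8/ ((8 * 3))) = -2495.88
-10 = -10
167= 167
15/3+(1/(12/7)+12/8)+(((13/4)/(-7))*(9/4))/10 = 6.98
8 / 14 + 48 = 48.57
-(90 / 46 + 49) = -1172 / 23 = -50.96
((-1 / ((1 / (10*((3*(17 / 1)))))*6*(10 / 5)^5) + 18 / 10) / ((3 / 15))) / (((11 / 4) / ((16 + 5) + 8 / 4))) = -3151 / 88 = -35.81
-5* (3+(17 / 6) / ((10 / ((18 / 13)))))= -441 / 26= -16.96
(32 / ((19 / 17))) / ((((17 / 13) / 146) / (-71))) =-4312256 / 19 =-226960.84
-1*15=-15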